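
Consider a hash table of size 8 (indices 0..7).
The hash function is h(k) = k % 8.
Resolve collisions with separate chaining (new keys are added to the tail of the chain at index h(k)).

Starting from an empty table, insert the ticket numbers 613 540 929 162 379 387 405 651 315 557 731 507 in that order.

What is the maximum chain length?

Insert 613: h=5, bucket 5 empty -> new chain.
Insert 540: h=4, bucket 4 empty -> new chain.
Insert 929: h=1, bucket 1 empty -> new chain.
Insert 162: h=2, bucket 2 empty -> new chain.
Insert 379: h=3, bucket 3 empty -> new chain.
Insert 387: h=3, bucket 3 nonempty -> append to chain.
Insert 405: h=5, bucket 5 nonempty -> append to chain.
Insert 651: h=3, bucket 3 nonempty -> append to chain.
Insert 315: h=3, bucket 3 nonempty -> append to chain.
Insert 557: h=5, bucket 5 nonempty -> append to chain.
Insert 731: h=3, bucket 3 nonempty -> append to chain.
Insert 507: h=3, bucket 3 nonempty -> append to chain.
Final buckets:
0: —
1: 929
2: 162
3: 379 -> 387 -> 651 -> 315 -> 731 -> 507
4: 540
5: 613 -> 405 -> 557
6: —
7: —

6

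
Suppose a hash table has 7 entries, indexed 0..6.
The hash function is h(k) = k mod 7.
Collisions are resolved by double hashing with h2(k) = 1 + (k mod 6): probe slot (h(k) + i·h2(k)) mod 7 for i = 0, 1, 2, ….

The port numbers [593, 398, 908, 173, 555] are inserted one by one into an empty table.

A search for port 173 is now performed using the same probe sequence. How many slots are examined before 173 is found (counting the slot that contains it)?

593: h=5 → slot 5
398: h=6 → slot 6
908: h=5, h2=3, probe 5,1 → slot 1
173: h=5, h2=6, probe 5,4 → slot 4
555: h=2 → slot 2
Table: [—, 908, 555, —, 173, 593, 398]
Lookup 173: h=5, h2=6, probe 5,4 → found at 4.

2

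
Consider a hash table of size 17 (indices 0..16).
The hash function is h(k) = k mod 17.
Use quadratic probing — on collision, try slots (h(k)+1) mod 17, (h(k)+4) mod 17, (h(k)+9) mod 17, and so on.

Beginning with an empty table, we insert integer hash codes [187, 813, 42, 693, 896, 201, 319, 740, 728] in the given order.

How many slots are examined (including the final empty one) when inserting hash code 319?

187: h=0 => slot 0
813: h=14 => slot 14
42: h=8 => slot 8
693: h=13 => slot 13
896: h=12 => slot 12
201: h=14, probe 14,15 => slot 15
319: h=13, probe 13,14,0,5 => slot 5
740: h=9 => slot 9
728: h=14, probe 14,15,1 => slot 1
Table: [187, 728, ., ., ., 319, ., ., 42, 740, ., ., 896, 693, 813, 201, .]

4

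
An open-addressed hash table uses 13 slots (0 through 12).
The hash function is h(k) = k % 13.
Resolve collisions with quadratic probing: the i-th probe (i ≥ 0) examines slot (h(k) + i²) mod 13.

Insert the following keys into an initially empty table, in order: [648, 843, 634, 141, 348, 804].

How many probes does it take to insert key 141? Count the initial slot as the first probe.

3

648 hashes to 11; slot 11 is free => place at 11.
843 hashes to 11; 11 taken => place at 12.
634 hashes to 10; slot 10 is free => place at 10.
141 hashes to 11; 11,12 taken => place at 2.
348 hashes to 10; 10,11 taken => place at 1.
804 hashes to 11; 11,12,2 taken => place at 7.
Table: [∅, 348, 141, ∅, ∅, ∅, ∅, 804, ∅, ∅, 634, 648, 843]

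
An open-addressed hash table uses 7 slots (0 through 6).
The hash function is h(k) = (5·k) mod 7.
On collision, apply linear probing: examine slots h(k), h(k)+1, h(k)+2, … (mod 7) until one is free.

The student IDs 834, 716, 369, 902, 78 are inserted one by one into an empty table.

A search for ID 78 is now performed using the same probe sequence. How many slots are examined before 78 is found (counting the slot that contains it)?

834 hashes to 5; slot 5 is free -> place at 5.
716 hashes to 3; slot 3 is free -> place at 3.
369 hashes to 4; slot 4 is free -> place at 4.
902 hashes to 2; slot 2 is free -> place at 2.
78 hashes to 5; 5 taken -> place at 6.
Table: [∅, ∅, 902, 716, 369, 834, 78]
Lookup 78: h=5, probe 5,6 → found at 6.

2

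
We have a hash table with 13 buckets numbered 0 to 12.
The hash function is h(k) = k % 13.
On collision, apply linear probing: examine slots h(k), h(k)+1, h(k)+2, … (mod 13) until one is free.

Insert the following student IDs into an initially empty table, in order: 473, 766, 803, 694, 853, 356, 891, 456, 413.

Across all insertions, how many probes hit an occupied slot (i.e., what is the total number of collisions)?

473: h=5 → slot 5
766: h=12 → slot 12
803: h=10 → slot 10
694: h=5, probe 5,6 → slot 6
853: h=8 → slot 8
356: h=5, probe 5,6,7 → slot 7
891: h=7, probe 7,8,9 → slot 9
456: h=1 → slot 1
413: h=10, probe 10,11 → slot 11
Table: [—, 456, —, —, —, 473, 694, 356, 853, 891, 803, 413, 766]

6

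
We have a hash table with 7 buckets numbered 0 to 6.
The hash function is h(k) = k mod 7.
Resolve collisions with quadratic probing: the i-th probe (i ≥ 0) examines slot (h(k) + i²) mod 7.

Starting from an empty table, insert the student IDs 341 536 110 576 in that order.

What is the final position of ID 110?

6

341 hashes to 5; slot 5 is free → place at 5.
536 hashes to 4; slot 4 is free → place at 4.
110 hashes to 5; 5 taken → place at 6.
576 hashes to 2; slot 2 is free → place at 2.
Table: [., ., 576, ., 536, 341, 110]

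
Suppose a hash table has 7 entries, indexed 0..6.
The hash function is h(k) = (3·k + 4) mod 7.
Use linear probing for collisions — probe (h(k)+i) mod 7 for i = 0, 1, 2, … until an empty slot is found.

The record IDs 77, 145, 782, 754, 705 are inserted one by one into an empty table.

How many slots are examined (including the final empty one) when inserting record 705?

77 hashes to 4; slot 4 is free -> place at 4.
145 hashes to 5; slot 5 is free -> place at 5.
782 hashes to 5; 5 taken -> place at 6.
754 hashes to 5; 5,6 taken -> place at 0.
705 hashes to 5; 5,6,0 taken -> place at 1.
Table: [754, 705, ∅, ∅, 77, 145, 782]

4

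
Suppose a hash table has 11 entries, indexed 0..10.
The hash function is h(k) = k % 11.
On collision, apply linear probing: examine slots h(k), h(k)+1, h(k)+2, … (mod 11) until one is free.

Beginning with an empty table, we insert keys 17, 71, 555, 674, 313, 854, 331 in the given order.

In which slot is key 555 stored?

17: h=6 → slot 6
71: h=5 → slot 5
555: h=5, probe 5,6,7 → slot 7
674: h=3 → slot 3
313: h=5, probe 5,6,7,8 → slot 8
854: h=7, probe 7,8,9 → slot 9
331: h=1 → slot 1
Table: [—, 331, —, 674, —, 71, 17, 555, 313, 854, —]

7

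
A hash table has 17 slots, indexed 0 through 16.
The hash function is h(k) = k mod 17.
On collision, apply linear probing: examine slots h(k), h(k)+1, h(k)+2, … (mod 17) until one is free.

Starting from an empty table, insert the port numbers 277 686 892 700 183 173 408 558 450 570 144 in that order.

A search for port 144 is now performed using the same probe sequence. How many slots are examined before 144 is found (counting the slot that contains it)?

277: h=5 -> slot 5
686: h=6 -> slot 6
892: h=8 -> slot 8
700: h=3 -> slot 3
183: h=13 -> slot 13
173: h=3, probe 3,4 -> slot 4
408: h=0 -> slot 0
558: h=14 -> slot 14
450: h=8, probe 8,9 -> slot 9
570: h=9, probe 9,10 -> slot 10
144: h=8, probe 8,9,10,11 -> slot 11
Table: [408, —, —, 700, 173, 277, 686, —, 892, 450, 570, 144, —, 183, 558, —, —]
Lookup 144: h=8, probe 8,9,10,11 → found at 11.

4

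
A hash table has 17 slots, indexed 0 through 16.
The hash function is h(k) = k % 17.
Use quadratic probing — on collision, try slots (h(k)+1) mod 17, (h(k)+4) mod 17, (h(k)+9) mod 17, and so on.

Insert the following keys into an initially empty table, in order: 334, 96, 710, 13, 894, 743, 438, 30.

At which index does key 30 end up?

5

Insert 334: h=11, slot 11 empty -> index 11.
Insert 96: h=11, slot 11 occupied -> index 12.
Insert 710: h=13, slot 13 empty -> index 13.
Insert 13: h=13, slot 13 occupied -> index 14.
Insert 894: h=10, slot 10 empty -> index 10.
Insert 743: h=12, slots 12,13 occupied -> index 16.
Insert 438: h=13, slots 13,14 occupied -> index 0.
Insert 30: h=13, slots 13,14,0 occupied -> index 5.
Table: [438, —, —, —, —, 30, —, —, —, —, 894, 334, 96, 710, 13, —, 743]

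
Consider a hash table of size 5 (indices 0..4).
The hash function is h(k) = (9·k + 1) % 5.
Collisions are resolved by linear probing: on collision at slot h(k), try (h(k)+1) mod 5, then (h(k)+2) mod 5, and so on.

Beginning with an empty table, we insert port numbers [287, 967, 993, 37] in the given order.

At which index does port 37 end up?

287: h=4 => slot 4
967: h=4, probe 4,0 => slot 0
993: h=3 => slot 3
37: h=4, probe 4,0,1 => slot 1
Table: [967, 37, —, 993, 287]

1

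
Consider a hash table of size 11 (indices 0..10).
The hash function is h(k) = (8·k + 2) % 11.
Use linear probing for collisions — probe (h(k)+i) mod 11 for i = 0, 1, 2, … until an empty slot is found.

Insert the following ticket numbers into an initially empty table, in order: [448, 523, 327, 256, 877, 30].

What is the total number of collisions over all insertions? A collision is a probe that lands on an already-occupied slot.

448: h=0 → slot 0
523: h=6 → slot 6
327: h=0, probe 0,1 → slot 1
256: h=4 → slot 4
877: h=0, probe 0,1,2 → slot 2
30: h=0, probe 0,1,2,3 → slot 3
Table: [448, 327, 877, 30, 256, ∅, 523, ∅, ∅, ∅, ∅]

6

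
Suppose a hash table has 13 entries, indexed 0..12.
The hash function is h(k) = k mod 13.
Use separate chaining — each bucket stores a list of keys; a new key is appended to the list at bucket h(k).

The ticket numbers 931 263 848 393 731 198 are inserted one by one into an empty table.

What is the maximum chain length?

5

Insert 931: h=8, bucket 8 empty -> new chain.
Insert 263: h=3, bucket 3 empty -> new chain.
Insert 848: h=3, bucket 3 nonempty -> append to chain.
Insert 393: h=3, bucket 3 nonempty -> append to chain.
Insert 731: h=3, bucket 3 nonempty -> append to chain.
Insert 198: h=3, bucket 3 nonempty -> append to chain.
Final buckets:
0: -
1: -
2: -
3: 263 -> 848 -> 393 -> 731 -> 198
4: -
5: -
6: -
7: -
8: 931
9: -
10: -
11: -
12: -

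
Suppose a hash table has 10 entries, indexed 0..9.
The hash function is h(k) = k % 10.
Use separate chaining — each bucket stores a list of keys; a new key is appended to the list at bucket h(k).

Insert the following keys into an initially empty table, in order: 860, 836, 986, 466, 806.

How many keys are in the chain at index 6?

Insert 860: h=0, bucket 0 empty → new chain.
Insert 836: h=6, bucket 6 empty → new chain.
Insert 986: h=6, bucket 6 nonempty → append to chain.
Insert 466: h=6, bucket 6 nonempty → append to chain.
Insert 806: h=6, bucket 6 nonempty → append to chain.
Final buckets:
0: 860
1: ∅
2: ∅
3: ∅
4: ∅
5: ∅
6: 836 -> 986 -> 466 -> 806
7: ∅
8: ∅
9: ∅

4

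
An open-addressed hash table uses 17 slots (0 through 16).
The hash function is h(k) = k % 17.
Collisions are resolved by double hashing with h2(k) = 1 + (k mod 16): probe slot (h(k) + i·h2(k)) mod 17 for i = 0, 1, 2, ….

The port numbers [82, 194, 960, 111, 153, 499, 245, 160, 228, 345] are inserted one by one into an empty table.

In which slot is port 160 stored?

82: h=14 => slot 14
194: h=7 => slot 7
960: h=8 => slot 8
111: h=9 => slot 9
153: h=0 => slot 0
499: h=6 => slot 6
245: h=7, h2=6, probe 7,13 => slot 13
160: h=7, h2=1, probe 7,8,9,10 => slot 10
228: h=7, h2=5, probe 7,12 => slot 12
345: h=5 => slot 5
Table: [153, _, _, _, _, 345, 499, 194, 960, 111, 160, _, 228, 245, 82, _, _]

10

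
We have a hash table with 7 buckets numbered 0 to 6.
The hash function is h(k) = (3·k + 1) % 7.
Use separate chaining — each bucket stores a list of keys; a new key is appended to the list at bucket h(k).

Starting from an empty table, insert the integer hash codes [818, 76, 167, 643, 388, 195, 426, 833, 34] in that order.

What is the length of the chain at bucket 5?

7

Insert 818: h=5, bucket 5 empty -> new chain.
Insert 76: h=5, bucket 5 nonempty -> append to chain.
Insert 167: h=5, bucket 5 nonempty -> append to chain.
Insert 643: h=5, bucket 5 nonempty -> append to chain.
Insert 388: h=3, bucket 3 empty -> new chain.
Insert 195: h=5, bucket 5 nonempty -> append to chain.
Insert 426: h=5, bucket 5 nonempty -> append to chain.
Insert 833: h=1, bucket 1 empty -> new chain.
Insert 34: h=5, bucket 5 nonempty -> append to chain.
Final buckets:
0: ∅
1: 833
2: ∅
3: 388
4: ∅
5: 818 -> 76 -> 167 -> 643 -> 195 -> 426 -> 34
6: ∅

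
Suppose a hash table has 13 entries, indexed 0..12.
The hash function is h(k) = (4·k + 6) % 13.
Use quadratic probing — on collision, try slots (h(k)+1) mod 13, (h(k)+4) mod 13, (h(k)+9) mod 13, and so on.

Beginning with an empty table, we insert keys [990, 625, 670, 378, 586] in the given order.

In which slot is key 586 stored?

990: h=1 => slot 1
625: h=10 => slot 10
670: h=8 => slot 8
378: h=10, probe 10,11 => slot 11
586: h=10, probe 10,11,1,6 => slot 6
Table: [—, 990, —, —, —, —, 586, —, 670, —, 625, 378, —]

6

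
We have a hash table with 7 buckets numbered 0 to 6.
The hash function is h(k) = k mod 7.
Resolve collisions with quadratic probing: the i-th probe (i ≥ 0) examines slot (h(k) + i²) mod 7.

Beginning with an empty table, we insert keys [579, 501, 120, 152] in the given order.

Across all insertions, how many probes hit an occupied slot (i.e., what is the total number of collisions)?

Insert 579: h=5, slot 5 empty => index 5.
Insert 501: h=4, slot 4 empty => index 4.
Insert 120: h=1, slot 1 empty => index 1.
Insert 152: h=5, slot 5 occupied => index 6.
Table: [., 120, ., ., 501, 579, 152]

1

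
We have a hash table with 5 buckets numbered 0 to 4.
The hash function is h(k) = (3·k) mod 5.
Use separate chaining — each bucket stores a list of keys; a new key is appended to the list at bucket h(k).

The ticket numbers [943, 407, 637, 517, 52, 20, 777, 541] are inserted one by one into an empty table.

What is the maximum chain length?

5

943 → bucket 4
407 → bucket 1
637 → bucket 1 (collision)
517 → bucket 1 (collision)
52 → bucket 1 (collision)
20 → bucket 0
777 → bucket 1 (collision)
541 → bucket 3
Final buckets:
0: 20
1: 407 -> 637 -> 517 -> 52 -> 777
2: ∅
3: 541
4: 943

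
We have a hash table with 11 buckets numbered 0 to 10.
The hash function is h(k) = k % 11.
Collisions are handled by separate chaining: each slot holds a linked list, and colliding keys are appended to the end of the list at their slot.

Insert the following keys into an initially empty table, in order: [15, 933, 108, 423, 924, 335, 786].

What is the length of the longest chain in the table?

Insert 15: h=4, bucket 4 empty -> new chain.
Insert 933: h=9, bucket 9 empty -> new chain.
Insert 108: h=9, bucket 9 nonempty -> append to chain.
Insert 423: h=5, bucket 5 empty -> new chain.
Insert 924: h=0, bucket 0 empty -> new chain.
Insert 335: h=5, bucket 5 nonempty -> append to chain.
Insert 786: h=5, bucket 5 nonempty -> append to chain.
Final buckets:
0: 924
1: ∅
2: ∅
3: ∅
4: 15
5: 423 -> 335 -> 786
6: ∅
7: ∅
8: ∅
9: 933 -> 108
10: ∅

3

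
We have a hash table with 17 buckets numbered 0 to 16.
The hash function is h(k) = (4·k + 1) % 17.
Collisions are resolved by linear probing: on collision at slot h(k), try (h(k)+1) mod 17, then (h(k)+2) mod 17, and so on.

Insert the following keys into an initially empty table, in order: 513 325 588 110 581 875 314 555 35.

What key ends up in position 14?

513: h=13 → slot 13
325: h=9 → slot 9
588: h=7 → slot 7
110: h=16 → slot 16
581: h=13, probe 13,14 → slot 14
875: h=16, probe 16,0 → slot 0
314: h=16, probe 16,0,1 → slot 1
555: h=11 → slot 11
35: h=5 → slot 5
Table: [875, 314, _, _, _, 35, _, 588, _, 325, _, 555, _, 513, 581, _, 110]

581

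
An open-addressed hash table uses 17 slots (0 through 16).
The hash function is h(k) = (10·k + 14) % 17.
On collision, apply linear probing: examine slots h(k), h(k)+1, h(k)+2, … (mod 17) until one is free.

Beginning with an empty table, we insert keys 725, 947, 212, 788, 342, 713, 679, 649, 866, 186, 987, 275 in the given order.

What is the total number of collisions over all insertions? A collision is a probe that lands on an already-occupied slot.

Insert 725: h=5, slot 5 empty => index 5.
Insert 947: h=15, slot 15 empty => index 15.
Insert 212: h=9, slot 9 empty => index 9.
Insert 788: h=6, slot 6 empty => index 6.
Insert 342: h=0, slot 0 empty => index 0.
Insert 713: h=4, slot 4 empty => index 4.
Insert 679: h=4, slots 4,5,6 occupied => index 7.
Insert 649: h=10, slot 10 empty => index 10.
Insert 866: h=4, slots 4,5,6,7 occupied => index 8.
Insert 186: h=4, slots 4,5,6,7,8,9,10 occupied => index 11.
Insert 987: h=7, slots 7,8,9,10,11 occupied => index 12.
Insert 275: h=10, slots 10,11,12 occupied => index 13.
Table: [342, ∅, ∅, ∅, 713, 725, 788, 679, 866, 212, 649, 186, 987, 275, ∅, 947, ∅]

22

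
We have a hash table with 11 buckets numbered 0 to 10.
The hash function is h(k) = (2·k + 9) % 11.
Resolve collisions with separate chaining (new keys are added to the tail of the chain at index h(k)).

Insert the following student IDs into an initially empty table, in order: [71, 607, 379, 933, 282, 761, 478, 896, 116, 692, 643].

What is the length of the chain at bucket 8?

71 -> bucket 8
607 -> bucket 2
379 -> bucket 8 (collision)
933 -> bucket 5
282 -> bucket 1
761 -> bucket 2 (collision)
478 -> bucket 8 (collision)
896 -> bucket 8 (collision)
116 -> bucket 10
692 -> bucket 7
643 -> bucket 8 (collision)
Final buckets:
0: _
1: 282
2: 607 -> 761
3: _
4: _
5: 933
6: _
7: 692
8: 71 -> 379 -> 478 -> 896 -> 643
9: _
10: 116

5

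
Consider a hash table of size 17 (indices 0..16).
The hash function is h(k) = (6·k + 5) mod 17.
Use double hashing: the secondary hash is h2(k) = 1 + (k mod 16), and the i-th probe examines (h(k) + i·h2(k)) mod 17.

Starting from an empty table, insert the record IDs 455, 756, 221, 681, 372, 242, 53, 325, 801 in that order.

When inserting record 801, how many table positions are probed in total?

Insert 455: h=15, slot 15 empty → index 15.
Insert 756: h=2, slot 2 empty → index 2.
Insert 221: h=5, slot 5 empty → index 5.
Insert 681: h=11, slot 11 empty → index 11.
Insert 372: h=10, slot 10 empty → index 10.
Insert 242: h=12, slot 12 empty → index 12.
Insert 53: h=0, slot 0 empty → index 0.
Insert 325: h=0, h2=6, slot 0 occupied → index 6.
Insert 801: h=0, h2=2, slots 0,2 occupied → index 4.
Table: [53, ∅, 756, ∅, 801, 221, 325, ∅, ∅, ∅, 372, 681, 242, ∅, ∅, 455, ∅]

3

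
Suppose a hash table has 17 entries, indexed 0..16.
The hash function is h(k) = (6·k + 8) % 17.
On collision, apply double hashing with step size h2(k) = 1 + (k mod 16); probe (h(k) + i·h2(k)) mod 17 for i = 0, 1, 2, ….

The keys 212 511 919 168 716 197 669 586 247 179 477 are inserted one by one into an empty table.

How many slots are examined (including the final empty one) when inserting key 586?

212: h=5 => slot 5
511: h=14 => slot 14
919: h=14, h2=8, probe 14,5,13 => slot 13
168: h=13, h2=9, probe 13,5,14,6 => slot 6
716: h=3 => slot 3
197: h=0 => slot 0
669: h=10 => slot 10
586: h=5, h2=11, probe 5,16 => slot 16
247: h=11 => slot 11
179: h=11, h2=4, probe 11,15 => slot 15
477: h=14, h2=14, probe 14,11,8 => slot 8
Table: [197, _, _, 716, _, 212, 168, _, 477, _, 669, 247, _, 919, 511, 179, 586]

2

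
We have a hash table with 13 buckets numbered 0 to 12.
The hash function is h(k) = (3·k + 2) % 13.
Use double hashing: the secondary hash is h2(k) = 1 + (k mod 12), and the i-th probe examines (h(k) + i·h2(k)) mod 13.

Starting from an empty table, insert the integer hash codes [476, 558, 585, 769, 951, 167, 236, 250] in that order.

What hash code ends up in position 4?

236

476 hashes to 0; slot 0 is free -> place at 0.
558 hashes to 12; slot 12 is free -> place at 12.
585 hashes to 2; slot 2 is free -> place at 2.
769 hashes to 8; slot 8 is free -> place at 8.
951 hashes to 8, h2=4; 8,12 taken -> place at 3.
167 hashes to 9; slot 9 is free -> place at 9.
236 hashes to 8, h2=9; 8 taken -> place at 4.
250 hashes to 11; slot 11 is free -> place at 11.
Table: [476, _, 585, 951, 236, _, _, _, 769, 167, _, 250, 558]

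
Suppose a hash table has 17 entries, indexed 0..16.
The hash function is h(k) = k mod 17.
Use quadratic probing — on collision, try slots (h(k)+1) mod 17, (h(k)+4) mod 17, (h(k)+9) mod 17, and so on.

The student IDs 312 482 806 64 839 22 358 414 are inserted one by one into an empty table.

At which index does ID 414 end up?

15

Insert 312: h=6, slot 6 empty → index 6.
Insert 482: h=6, slot 6 occupied → index 7.
Insert 806: h=7, slot 7 occupied → index 8.
Insert 64: h=13, slot 13 empty → index 13.
Insert 839: h=6, slots 6,7 occupied → index 10.
Insert 22: h=5, slot 5 empty → index 5.
Insert 358: h=1, slot 1 empty → index 1.
Insert 414: h=6, slots 6,7,10 occupied → index 15.
Table: [—, 358, —, —, —, 22, 312, 482, 806, —, 839, —, —, 64, —, 414, —]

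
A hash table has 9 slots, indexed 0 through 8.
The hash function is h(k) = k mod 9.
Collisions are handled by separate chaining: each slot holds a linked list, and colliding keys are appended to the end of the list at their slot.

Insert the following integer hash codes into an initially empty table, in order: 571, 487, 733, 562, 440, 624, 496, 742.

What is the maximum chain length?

4

571 -> bucket 4
487 -> bucket 1
733 -> bucket 4 (collision)
562 -> bucket 4 (collision)
440 -> bucket 8
624 -> bucket 3
496 -> bucket 1 (collision)
742 -> bucket 4 (collision)
Final buckets:
0: —
1: 487 -> 496
2: —
3: 624
4: 571 -> 733 -> 562 -> 742
5: —
6: —
7: —
8: 440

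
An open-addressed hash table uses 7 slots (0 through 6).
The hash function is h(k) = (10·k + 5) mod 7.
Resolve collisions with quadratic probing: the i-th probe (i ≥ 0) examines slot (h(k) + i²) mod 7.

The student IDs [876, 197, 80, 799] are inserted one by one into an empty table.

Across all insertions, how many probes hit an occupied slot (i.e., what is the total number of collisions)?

3

876 hashes to 1; slot 1 is free -> place at 1.
197 hashes to 1; 1 taken -> place at 2.
80 hashes to 0; slot 0 is free -> place at 0.
799 hashes to 1; 1,2 taken -> place at 5.
Table: [80, 876, 197, -, -, 799, -]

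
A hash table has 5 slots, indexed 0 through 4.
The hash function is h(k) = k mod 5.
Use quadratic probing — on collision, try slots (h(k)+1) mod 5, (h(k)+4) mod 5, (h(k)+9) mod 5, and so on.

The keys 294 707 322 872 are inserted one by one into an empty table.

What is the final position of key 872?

294: h=4 → slot 4
707: h=2 → slot 2
322: h=2, probe 2,3 → slot 3
872: h=2, probe 2,3,1 → slot 1
Table: [—, 872, 707, 322, 294]

1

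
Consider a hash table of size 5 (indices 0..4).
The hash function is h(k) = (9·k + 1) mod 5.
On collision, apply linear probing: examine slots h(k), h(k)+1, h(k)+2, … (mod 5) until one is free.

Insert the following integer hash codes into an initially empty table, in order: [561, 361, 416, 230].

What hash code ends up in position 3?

230

Insert 561: h=0, slot 0 empty -> index 0.
Insert 361: h=0, slot 0 occupied -> index 1.
Insert 416: h=0, slots 0,1 occupied -> index 2.
Insert 230: h=1, slots 1,2 occupied -> index 3.
Table: [561, 361, 416, 230, ∅]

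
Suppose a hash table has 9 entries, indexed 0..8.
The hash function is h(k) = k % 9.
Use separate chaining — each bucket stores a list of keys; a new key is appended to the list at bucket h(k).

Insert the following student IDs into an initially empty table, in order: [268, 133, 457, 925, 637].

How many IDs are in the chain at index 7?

268 -> bucket 7
133 -> bucket 7 (collision)
457 -> bucket 7 (collision)
925 -> bucket 7 (collision)
637 -> bucket 7 (collision)
Final buckets:
0: ∅
1: ∅
2: ∅
3: ∅
4: ∅
5: ∅
6: ∅
7: 268 -> 133 -> 457 -> 925 -> 637
8: ∅

5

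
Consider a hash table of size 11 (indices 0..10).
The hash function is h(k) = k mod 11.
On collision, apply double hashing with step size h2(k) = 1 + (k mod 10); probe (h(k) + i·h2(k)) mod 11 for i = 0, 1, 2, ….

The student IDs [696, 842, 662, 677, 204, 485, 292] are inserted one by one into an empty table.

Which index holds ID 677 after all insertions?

Insert 696: h=3, slot 3 empty => index 3.
Insert 842: h=6, slot 6 empty => index 6.
Insert 662: h=2, slot 2 empty => index 2.
Insert 677: h=6, h2=8, slots 6,3 occupied => index 0.
Insert 204: h=6, h2=5, slots 6,0 occupied => index 5.
Insert 485: h=1, slot 1 empty => index 1.
Insert 292: h=6, h2=3, slot 6 occupied => index 9.
Table: [677, 485, 662, 696, ∅, 204, 842, ∅, ∅, 292, ∅]

0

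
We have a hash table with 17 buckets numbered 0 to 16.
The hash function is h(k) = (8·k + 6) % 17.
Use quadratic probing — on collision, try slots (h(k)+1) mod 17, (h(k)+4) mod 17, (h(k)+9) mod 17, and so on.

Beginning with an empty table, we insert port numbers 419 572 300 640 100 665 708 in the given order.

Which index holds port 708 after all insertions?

419: h=9 -> slot 9
572: h=9, probe 9,10 -> slot 10
300: h=9, probe 9,10,13 -> slot 13
640: h=9, probe 9,10,13,1 -> slot 1
100: h=7 -> slot 7
665: h=5 -> slot 5
708: h=9, probe 9,10,13,1,8 -> slot 8
Table: [∅, 640, ∅, ∅, ∅, 665, ∅, 100, 708, 419, 572, ∅, ∅, 300, ∅, ∅, ∅]

8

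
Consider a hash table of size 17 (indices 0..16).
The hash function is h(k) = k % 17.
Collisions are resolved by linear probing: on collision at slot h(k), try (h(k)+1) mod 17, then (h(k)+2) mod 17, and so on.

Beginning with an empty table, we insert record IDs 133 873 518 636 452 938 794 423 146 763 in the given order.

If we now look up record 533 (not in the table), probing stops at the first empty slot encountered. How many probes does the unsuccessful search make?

4

133 hashes to 14; slot 14 is free => place at 14.
873 hashes to 6; slot 6 is free => place at 6.
518 hashes to 8; slot 8 is free => place at 8.
636 hashes to 7; slot 7 is free => place at 7.
452 hashes to 10; slot 10 is free => place at 10.
938 hashes to 3; slot 3 is free => place at 3.
794 hashes to 12; slot 12 is free => place at 12.
423 hashes to 15; slot 15 is free => place at 15.
146 hashes to 10; 10 taken => place at 11.
763 hashes to 15; 15 taken => place at 16.
Table: [-, -, -, 938, -, -, 873, 636, 518, -, 452, 146, 794, -, 133, 423, 763]
Lookup 533: h=6, probe 6,7,8,9 → slot 9 empty, not found.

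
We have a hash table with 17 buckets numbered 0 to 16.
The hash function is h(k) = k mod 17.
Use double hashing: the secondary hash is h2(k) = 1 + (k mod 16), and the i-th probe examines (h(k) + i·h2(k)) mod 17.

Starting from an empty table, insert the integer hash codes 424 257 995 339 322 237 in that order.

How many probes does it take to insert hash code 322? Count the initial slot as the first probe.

424: h=16 -> slot 16
257: h=2 -> slot 2
995: h=9 -> slot 9
339: h=16, h2=4, probe 16,3 -> slot 3
322: h=16, h2=3, probe 16,2,5 -> slot 5
237: h=16, h2=14, probe 16,13 -> slot 13
Table: [-, -, 257, 339, -, 322, -, -, -, 995, -, -, -, 237, -, -, 424]

3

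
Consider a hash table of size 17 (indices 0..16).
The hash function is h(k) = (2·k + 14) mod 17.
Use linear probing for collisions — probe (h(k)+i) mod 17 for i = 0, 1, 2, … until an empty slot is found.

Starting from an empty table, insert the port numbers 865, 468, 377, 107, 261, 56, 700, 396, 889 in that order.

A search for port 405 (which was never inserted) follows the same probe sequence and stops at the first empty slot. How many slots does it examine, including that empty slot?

6

865 hashes to 10; slot 10 is free => place at 10.
468 hashes to 15; slot 15 is free => place at 15.
377 hashes to 3; slot 3 is free => place at 3.
107 hashes to 7; slot 7 is free => place at 7.
261 hashes to 9; slot 9 is free => place at 9.
56 hashes to 7; 7 taken => place at 8.
700 hashes to 3; 3 taken => place at 4.
396 hashes to 7; 7,8,9,10 taken => place at 11.
889 hashes to 7; 7,8,9,10,11 taken => place at 12.
Table: [—, —, —, 377, 700, —, —, 107, 56, 261, 865, 396, 889, —, —, 468, —]
Lookup 405: h=8, probe 8,9,10,11,12,13 → slot 13 empty, not found.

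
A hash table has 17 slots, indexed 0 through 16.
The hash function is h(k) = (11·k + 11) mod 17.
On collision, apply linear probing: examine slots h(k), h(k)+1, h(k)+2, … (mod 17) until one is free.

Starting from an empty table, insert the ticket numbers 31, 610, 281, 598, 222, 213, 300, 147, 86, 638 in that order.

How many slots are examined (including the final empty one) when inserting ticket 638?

31: h=12 → slot 12
610: h=6 → slot 6
281: h=8 → slot 8
598: h=10 → slot 10
222: h=5 → slot 5
213: h=8, probe 8,9 → slot 9
300: h=13 → slot 13
147: h=13, probe 13,14 → slot 14
86: h=5, probe 5,6,7 → slot 7
638: h=8, probe 8,9,10,11 → slot 11
Table: [-, -, -, -, -, 222, 610, 86, 281, 213, 598, 638, 31, 300, 147, -, -]

4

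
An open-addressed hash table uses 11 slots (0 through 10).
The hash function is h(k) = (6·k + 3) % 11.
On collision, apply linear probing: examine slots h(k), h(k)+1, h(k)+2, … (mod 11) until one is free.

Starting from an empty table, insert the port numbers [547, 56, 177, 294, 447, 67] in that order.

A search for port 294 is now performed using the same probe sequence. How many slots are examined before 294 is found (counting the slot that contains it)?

2

547: h=7 → slot 7
56: h=9 → slot 9
177: h=9, probe 9,10 → slot 10
294: h=7, probe 7,8 → slot 8
447: h=1 → slot 1
67: h=9, probe 9,10,0 → slot 0
Table: [67, 447, —, —, —, —, —, 547, 294, 56, 177]
Lookup 294: h=7, probe 7,8 → found at 8.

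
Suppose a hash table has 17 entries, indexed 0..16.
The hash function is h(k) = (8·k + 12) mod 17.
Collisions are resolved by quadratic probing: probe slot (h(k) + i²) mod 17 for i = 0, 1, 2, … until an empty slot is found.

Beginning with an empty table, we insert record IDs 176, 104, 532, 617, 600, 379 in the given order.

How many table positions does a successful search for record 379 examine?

4

Insert 176: h=9, slot 9 empty => index 9.
Insert 104: h=11, slot 11 empty => index 11.
Insert 532: h=1, slot 1 empty => index 1.
Insert 617: h=1, slot 1 occupied => index 2.
Insert 600: h=1, slots 1,2 occupied => index 5.
Insert 379: h=1, slots 1,2,5 occupied => index 10.
Table: [_, 532, 617, _, _, 600, _, _, _, 176, 379, 104, _, _, _, _, _]
Lookup 379: h=1, probe 1,2,5,10 → found at 10.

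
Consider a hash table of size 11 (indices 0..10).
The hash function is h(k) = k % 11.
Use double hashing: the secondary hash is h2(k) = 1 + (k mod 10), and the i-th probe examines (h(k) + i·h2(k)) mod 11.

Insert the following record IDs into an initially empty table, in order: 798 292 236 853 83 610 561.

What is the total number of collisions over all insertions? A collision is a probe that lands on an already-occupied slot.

6

Insert 798: h=6, slot 6 empty → index 6.
Insert 292: h=6, h2=3, slot 6 occupied → index 9.
Insert 236: h=5, slot 5 empty → index 5.
Insert 853: h=6, h2=4, slot 6 occupied → index 10.
Insert 83: h=6, h2=4, slots 6,10 occupied → index 3.
Insert 610: h=5, h2=1, slots 5,6 occupied → index 7.
Insert 561: h=0, slot 0 empty → index 0.
Table: [561, ., ., 83, ., 236, 798, 610, ., 292, 853]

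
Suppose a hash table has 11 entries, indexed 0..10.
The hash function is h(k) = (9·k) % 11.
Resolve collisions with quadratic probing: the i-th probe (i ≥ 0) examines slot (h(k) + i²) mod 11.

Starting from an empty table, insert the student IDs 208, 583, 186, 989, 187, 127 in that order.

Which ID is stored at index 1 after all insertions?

187

Insert 208: h=2, slot 2 empty -> index 2.
Insert 583: h=0, slot 0 empty -> index 0.
Insert 186: h=2, slot 2 occupied -> index 3.
Insert 989: h=2, slots 2,3 occupied -> index 6.
Insert 187: h=0, slot 0 occupied -> index 1.
Insert 127: h=10, slot 10 empty -> index 10.
Table: [583, 187, 208, 186, ∅, ∅, 989, ∅, ∅, ∅, 127]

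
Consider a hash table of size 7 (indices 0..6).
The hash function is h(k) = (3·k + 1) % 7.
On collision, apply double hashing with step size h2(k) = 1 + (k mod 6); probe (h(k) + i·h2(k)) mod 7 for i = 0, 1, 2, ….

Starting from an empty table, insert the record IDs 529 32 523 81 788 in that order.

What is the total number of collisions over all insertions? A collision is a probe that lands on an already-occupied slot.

5

529 hashes to 6; slot 6 is free => place at 6.
32 hashes to 6, h2=3; 6 taken => place at 2.
523 hashes to 2, h2=2; 2 taken => place at 4.
81 hashes to 6, h2=4; 6 taken => place at 3.
788 hashes to 6, h2=3; 6,2 taken => place at 5.
Table: [—, —, 32, 81, 523, 788, 529]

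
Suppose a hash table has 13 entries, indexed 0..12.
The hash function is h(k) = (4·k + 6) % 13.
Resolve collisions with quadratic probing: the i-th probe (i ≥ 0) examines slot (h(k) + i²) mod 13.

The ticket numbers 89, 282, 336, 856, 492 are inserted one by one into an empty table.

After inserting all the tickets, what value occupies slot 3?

282

89: h=11 -> slot 11
282: h=3 -> slot 3
336: h=11, probe 11,12 -> slot 12
856: h=11, probe 11,12,2 -> slot 2
492: h=11, probe 11,12,2,7 -> slot 7
Table: [_, _, 856, 282, _, _, _, 492, _, _, _, 89, 336]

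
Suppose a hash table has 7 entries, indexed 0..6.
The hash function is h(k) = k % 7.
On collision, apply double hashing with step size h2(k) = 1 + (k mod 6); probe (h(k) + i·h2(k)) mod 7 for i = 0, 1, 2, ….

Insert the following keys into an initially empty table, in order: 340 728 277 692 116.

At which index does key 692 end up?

Insert 340: h=4, slot 4 empty → index 4.
Insert 728: h=0, slot 0 empty → index 0.
Insert 277: h=4, h2=2, slot 4 occupied → index 6.
Insert 692: h=6, h2=3, slot 6 occupied → index 2.
Insert 116: h=4, h2=3, slots 4,0 occupied → index 3.
Table: [728, _, 692, 116, 340, _, 277]

2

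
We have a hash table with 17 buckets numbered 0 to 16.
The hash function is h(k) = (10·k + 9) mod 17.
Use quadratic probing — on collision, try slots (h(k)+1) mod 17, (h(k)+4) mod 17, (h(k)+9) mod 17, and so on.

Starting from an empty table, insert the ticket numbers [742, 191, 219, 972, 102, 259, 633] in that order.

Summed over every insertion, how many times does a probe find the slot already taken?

3

Insert 742: h=0, slot 0 empty -> index 0.
Insert 191: h=15, slot 15 empty -> index 15.
Insert 219: h=6, slot 6 empty -> index 6.
Insert 972: h=5, slot 5 empty -> index 5.
Insert 102: h=9, slot 9 empty -> index 9.
Insert 259: h=15, slot 15 occupied -> index 16.
Insert 633: h=15, slots 15,16 occupied -> index 2.
Table: [742, ∅, 633, ∅, ∅, 972, 219, ∅, ∅, 102, ∅, ∅, ∅, ∅, ∅, 191, 259]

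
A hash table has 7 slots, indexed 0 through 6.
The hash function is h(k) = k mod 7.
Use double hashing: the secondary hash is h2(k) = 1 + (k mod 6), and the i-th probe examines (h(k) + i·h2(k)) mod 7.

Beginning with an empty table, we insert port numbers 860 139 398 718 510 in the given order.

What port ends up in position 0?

860: h=6 -> slot 6
139: h=6, h2=2, probe 6,1 -> slot 1
398: h=6, h2=3, probe 6,2 -> slot 2
718: h=4 -> slot 4
510: h=6, h2=1, probe 6,0 -> slot 0
Table: [510, 139, 398, -, 718, -, 860]

510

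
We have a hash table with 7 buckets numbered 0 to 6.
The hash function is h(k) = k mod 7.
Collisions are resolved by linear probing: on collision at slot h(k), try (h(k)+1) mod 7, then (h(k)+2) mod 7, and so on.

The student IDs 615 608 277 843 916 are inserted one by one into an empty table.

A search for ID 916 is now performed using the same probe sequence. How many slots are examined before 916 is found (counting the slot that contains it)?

615 hashes to 6; slot 6 is free -> place at 6.
608 hashes to 6; 6 taken -> place at 0.
277 hashes to 4; slot 4 is free -> place at 4.
843 hashes to 3; slot 3 is free -> place at 3.
916 hashes to 6; 6,0 taken -> place at 1.
Table: [608, 916, —, 843, 277, —, 615]
Lookup 916: h=6, probe 6,0,1 → found at 1.

3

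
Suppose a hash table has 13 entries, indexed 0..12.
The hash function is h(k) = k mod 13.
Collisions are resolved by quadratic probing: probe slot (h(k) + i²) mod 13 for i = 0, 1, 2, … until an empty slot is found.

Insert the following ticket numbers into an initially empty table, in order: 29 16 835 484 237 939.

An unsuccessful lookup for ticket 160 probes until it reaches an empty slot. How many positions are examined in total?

29: h=3 => slot 3
16: h=3, probe 3,4 => slot 4
835: h=3, probe 3,4,7 => slot 7
484: h=3, probe 3,4,7,12 => slot 12
237: h=3, probe 3,4,7,12,6 => slot 6
939: h=3, probe 3,4,7,12,6,2 => slot 2
Table: [_, _, 939, 29, 16, _, 237, 835, _, _, _, _, 484]
Lookup 160: h=4, probe 4,5 → slot 5 empty, not found.

2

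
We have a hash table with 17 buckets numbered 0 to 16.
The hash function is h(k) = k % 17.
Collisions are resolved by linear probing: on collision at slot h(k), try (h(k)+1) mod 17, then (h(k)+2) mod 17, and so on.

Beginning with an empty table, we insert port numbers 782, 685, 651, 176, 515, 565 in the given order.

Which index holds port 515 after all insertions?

8

782: h=0 => slot 0
685: h=5 => slot 5
651: h=5, probe 5,6 => slot 6
176: h=6, probe 6,7 => slot 7
515: h=5, probe 5,6,7,8 => slot 8
565: h=4 => slot 4
Table: [782, —, —, —, 565, 685, 651, 176, 515, —, —, —, —, —, —, —, —]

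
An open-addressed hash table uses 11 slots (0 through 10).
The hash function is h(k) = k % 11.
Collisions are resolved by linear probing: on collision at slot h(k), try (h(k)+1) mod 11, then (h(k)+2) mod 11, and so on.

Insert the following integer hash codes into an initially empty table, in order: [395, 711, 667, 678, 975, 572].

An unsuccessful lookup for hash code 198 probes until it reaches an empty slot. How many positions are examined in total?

3

395 hashes to 10; slot 10 is free → place at 10.
711 hashes to 7; slot 7 is free → place at 7.
667 hashes to 7; 7 taken → place at 8.
678 hashes to 7; 7,8 taken → place at 9.
975 hashes to 7; 7,8,9,10 taken → place at 0.
572 hashes to 0; 0 taken → place at 1.
Table: [975, 572, ., ., ., ., ., 711, 667, 678, 395]
Lookup 198: h=0, probe 0,1,2 → slot 2 empty, not found.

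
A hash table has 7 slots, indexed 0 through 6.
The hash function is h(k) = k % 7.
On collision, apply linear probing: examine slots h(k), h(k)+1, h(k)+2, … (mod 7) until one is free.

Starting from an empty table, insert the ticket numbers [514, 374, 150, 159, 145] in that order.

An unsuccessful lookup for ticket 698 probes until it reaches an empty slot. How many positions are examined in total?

4

514: h=3 -> slot 3
374: h=3, probe 3,4 -> slot 4
150: h=3, probe 3,4,5 -> slot 5
159: h=5, probe 5,6 -> slot 6
145: h=5, probe 5,6,0 -> slot 0
Table: [145, —, —, 514, 374, 150, 159]
Lookup 698: h=5, probe 5,6,0,1 → slot 1 empty, not found.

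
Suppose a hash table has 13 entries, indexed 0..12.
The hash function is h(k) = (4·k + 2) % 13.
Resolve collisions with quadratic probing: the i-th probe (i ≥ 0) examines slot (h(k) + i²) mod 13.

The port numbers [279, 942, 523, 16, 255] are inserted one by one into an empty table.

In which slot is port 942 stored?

1

Insert 279: h=0, slot 0 empty → index 0.
Insert 942: h=0, slot 0 occupied → index 1.
Insert 523: h=1, slot 1 occupied → index 2.
Insert 16: h=1, slots 1,2 occupied → index 5.
Insert 255: h=8, slot 8 empty → index 8.
Table: [279, 942, 523, —, —, 16, —, —, 255, —, —, —, —]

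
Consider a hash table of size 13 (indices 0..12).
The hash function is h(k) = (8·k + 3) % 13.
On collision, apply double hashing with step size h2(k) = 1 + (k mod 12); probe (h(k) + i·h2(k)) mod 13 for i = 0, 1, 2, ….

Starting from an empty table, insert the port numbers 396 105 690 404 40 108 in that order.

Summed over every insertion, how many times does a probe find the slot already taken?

3

396: h=12 => slot 12
105: h=11 => slot 11
690: h=11, h2=7, probe 11,5 => slot 5
404: h=11, h2=9, probe 11,7 => slot 7
40: h=11, h2=5, probe 11,3 => slot 3
108: h=9 => slot 9
Table: [∅, ∅, ∅, 40, ∅, 690, ∅, 404, ∅, 108, ∅, 105, 396]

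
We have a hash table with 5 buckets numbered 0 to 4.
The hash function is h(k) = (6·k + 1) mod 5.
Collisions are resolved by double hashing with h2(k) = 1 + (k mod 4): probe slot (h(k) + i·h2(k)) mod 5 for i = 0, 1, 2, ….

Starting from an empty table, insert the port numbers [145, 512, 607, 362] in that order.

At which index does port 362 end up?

4

Insert 145: h=1, slot 1 empty => index 1.
Insert 512: h=3, slot 3 empty => index 3.
Insert 607: h=3, h2=4, slot 3 occupied => index 2.
Insert 362: h=3, h2=3, slots 3,1 occupied => index 4.
Table: [∅, 145, 607, 512, 362]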